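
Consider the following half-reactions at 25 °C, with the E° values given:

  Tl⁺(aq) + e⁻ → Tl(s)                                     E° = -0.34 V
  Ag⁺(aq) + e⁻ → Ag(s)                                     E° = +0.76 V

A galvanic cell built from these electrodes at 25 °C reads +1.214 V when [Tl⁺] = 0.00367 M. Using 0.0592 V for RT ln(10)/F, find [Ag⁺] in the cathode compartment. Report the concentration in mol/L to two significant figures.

0.31 M

Ag⁺/Ag is the cathode, Tl⁺/Tl the anode: E°cell = +1.10 V, n = 1.
Overall reaction: Ag⁺(aq) + Tl(s) → Ag(s) + Tl⁺(aq); Q = [Tl⁺]^1/[Ag⁺]^1.
From E = E° − (0.0592/n) log Q: log Q = (E° − E)·n/0.0592 = (+1.10 − (+1.214))·1/0.0592 = -1.9257.
So 1·log[Ag⁺] = 1·log(0.00367) − log Q = -2.4353 − (-1.9257) = -0.5096; [Ag⁺] = 10^(-0.5096) ≈ 0.31 M.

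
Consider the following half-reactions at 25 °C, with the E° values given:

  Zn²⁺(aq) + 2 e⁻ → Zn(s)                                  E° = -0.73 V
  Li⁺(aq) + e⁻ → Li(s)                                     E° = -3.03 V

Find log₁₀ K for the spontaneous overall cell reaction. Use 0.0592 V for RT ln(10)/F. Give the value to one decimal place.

77.7

Cathode: Zn²⁺/Zn; anode: Li⁺/Li. E°cell = +2.30 V, n = 2.
log K = nE°cell / 0.0592 = (2)(+2.30) / 0.0592 = 77.7.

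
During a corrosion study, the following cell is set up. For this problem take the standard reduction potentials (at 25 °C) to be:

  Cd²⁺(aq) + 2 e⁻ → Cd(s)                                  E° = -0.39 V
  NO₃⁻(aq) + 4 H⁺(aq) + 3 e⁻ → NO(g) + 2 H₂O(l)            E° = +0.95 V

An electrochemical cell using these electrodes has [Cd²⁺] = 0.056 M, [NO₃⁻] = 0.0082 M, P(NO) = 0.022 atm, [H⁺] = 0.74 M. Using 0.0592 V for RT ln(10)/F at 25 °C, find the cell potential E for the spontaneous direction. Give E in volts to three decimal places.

NO₃⁻/NO is the cathode (higher E°), Cd²⁺/Cd the anode: E°cell = +0.95 − (-0.39) = +1.34 V, n = 6.
Overall: 2 NO₃⁻(aq) + 8 H⁺(aq) + 3 Cd(s) → 2 NO(g) + 4 H₂O(l) + 3 Cd²⁺(aq)
Q = P(NO)^2·[Cd²⁺]^3 / ([NO₃⁻]^2·[H⁺]^8); log Q = -1.852.
E = E° − (0.0592/n) log Q = +1.34 − (0.0592/6)(-1.852) = +1.358 V.

+1.358 V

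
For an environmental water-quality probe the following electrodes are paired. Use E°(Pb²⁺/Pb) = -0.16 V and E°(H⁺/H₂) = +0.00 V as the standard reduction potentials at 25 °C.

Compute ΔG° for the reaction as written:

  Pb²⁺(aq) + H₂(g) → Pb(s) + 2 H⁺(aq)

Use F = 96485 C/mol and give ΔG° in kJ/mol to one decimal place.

As written, Pb²⁺/Pb is reduced (cathode) and H⁺/H₂ is oxidised (anode), so E°cell = (-0.16) − (+0.00) = -0.16 V.
Balancing electrons gives n = 2.
ΔG° = −nFE° = −(2)(96485)(-0.16) = 30,875 J = +30.9 kJ/mol.

+30.9 kJ/mol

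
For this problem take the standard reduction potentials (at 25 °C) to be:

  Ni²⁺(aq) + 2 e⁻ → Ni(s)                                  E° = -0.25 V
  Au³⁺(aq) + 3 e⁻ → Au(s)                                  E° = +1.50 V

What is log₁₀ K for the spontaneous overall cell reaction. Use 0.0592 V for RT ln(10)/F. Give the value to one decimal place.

Cathode: Au³⁺/Au; anode: Ni²⁺/Ni. E°cell = +1.75 V, n = 6.
log K = nE°cell / 0.0592 = (6)(+1.75) / 0.0592 = 177.4.

177.4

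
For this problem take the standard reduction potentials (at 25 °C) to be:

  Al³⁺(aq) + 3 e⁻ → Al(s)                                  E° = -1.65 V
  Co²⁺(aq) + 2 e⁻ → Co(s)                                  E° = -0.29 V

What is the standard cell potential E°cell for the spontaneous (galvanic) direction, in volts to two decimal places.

+1.36 V

The Co²⁺/Co couple has the higher reduction potential, so it is the cathode; Al³⁺/Al is oxidised at the anode.
E°cell = E°(cathode) − E°(anode) = (-0.29) − (-1.65) = +1.36 V.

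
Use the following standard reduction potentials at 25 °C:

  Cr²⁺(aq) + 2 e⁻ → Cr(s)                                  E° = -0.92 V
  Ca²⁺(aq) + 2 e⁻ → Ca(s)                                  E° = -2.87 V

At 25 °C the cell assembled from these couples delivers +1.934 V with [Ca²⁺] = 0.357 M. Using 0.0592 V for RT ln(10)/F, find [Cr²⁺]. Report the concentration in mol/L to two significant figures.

0.10 M

Cr²⁺/Cr is the cathode, Ca²⁺/Ca the anode: E°cell = +1.95 V, n = 2.
Overall reaction: Cr²⁺(aq) + Ca(s) → Cr(s) + Ca²⁺(aq); Q = [Ca²⁺]^1/[Cr²⁺]^1.
From E = E° − (0.0592/n) log Q: log Q = (E° − E)·n/0.0592 = (+1.95 − (+1.934))·2/0.0592 = 0.5405.
So 1·log[Cr²⁺] = 1·log(0.357) − log Q = -0.4473 − (0.5405) = -0.9878; [Cr²⁺] = 10^(-0.9878) ≈ 0.10 M.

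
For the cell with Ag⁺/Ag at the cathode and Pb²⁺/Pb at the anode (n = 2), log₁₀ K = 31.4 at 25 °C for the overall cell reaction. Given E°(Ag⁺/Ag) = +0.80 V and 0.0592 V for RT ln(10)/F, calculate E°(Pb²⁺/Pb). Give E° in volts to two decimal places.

E°cell = (0.0592/n)·log K = (0.0592/2)(31.4) = +0.929 V.
Since Ag⁺/Ag is the cathode and Pb²⁺/Pb the anode, E°cell = E°(Ag⁺/Ag) − E°(Pb²⁺/Pb).
So E°(Pb²⁺/Pb) = E°(Ag⁺/Ag) − E°cell = (+0.80) − (+0.929) = -0.13 V.

-0.13 V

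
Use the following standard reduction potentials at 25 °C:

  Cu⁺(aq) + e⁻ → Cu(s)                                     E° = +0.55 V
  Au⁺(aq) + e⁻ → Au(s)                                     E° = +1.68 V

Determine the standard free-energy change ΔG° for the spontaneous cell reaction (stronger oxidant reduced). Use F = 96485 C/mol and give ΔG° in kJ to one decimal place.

-109.0 kJ

Au⁺/Au (E° = +1.68 V) is the cathode; Cu⁺/Cu (E° = +0.55 V) is the anode, so E°cell = +1.13 V.
Balancing electrons gives n = 1 (lcm of 1 and 1).
ΔG° = −nFE° = −(1)(96485)(+1.13) = -109,028 J = -109.0 kJ.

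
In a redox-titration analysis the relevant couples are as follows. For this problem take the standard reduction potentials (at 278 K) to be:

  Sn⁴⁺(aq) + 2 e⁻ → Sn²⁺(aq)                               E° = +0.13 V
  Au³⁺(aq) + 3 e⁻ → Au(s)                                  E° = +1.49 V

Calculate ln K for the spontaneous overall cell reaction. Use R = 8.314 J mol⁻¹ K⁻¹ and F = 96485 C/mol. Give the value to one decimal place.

340.6

Cathode: Au³⁺/Au; anode: Sn⁴⁺/Sn²⁺. E°cell = (+1.49) − (+0.13) = +1.36 V, with n = 6.
ΔG° = −nFE° = −RT ln K, so ln K = nFE°/(RT) = (6)(96485)(+1.36) / ((8.314)(278)) = 340.640.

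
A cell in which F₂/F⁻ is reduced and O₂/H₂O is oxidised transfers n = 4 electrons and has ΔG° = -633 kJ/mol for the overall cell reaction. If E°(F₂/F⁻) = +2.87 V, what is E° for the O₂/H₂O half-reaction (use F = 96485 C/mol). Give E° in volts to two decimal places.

E°cell = −ΔG°/(nF) = −(-633×10³)/((4)(96485)) = +1.640 V.
Since F₂/F⁻ is the cathode and O₂/H₂O the anode, E°cell = E°(F₂/F⁻) − E°(O₂/H₂O).
So E°(O₂/H₂O) = E°(F₂/F⁻) − E°cell = (+2.87) − (+1.640) = +1.23 V.

+1.23 V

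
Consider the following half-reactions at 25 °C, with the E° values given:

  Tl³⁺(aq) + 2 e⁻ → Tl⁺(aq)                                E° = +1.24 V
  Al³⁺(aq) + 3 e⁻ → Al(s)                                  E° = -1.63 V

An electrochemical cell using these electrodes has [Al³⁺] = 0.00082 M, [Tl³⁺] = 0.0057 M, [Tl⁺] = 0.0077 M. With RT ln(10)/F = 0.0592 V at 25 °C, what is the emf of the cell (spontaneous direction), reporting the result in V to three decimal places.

+2.927 V

Tl³⁺/Tl⁺ is the cathode (higher E°), Al³⁺/Al the anode: E°cell = +1.24 − (-1.63) = +2.87 V, n = 6.
Overall: 3 Tl³⁺(aq) + 2 Al(s) → 3 Tl⁺(aq) + 2 Al³⁺(aq)
Q = [Tl⁺]^3·[Al³⁺]^2 / ([Tl³⁺]^3); log Q = -5.781.
E = E° − (0.0592/n) log Q = +2.87 − (0.0592/6)(-5.781) = +2.927 V.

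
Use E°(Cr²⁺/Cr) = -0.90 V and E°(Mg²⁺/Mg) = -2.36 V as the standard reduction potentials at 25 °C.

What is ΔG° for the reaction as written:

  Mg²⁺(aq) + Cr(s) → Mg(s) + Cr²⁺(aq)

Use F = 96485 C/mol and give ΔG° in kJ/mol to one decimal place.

+281.7 kJ/mol

As written, Mg²⁺/Mg is reduced (cathode) and Cr²⁺/Cr is oxidised (anode), so E°cell = (-2.36) − (-0.90) = -1.46 V.
Balancing electrons gives n = 2.
ΔG° = −nFE° = −(2)(96485)(-1.46) = 281,736 J = +281.7 kJ/mol.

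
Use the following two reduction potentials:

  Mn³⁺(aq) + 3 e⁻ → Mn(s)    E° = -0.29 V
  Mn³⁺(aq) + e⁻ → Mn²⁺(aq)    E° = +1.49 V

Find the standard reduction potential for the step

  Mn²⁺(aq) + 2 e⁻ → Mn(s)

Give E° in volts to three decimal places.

-1.180 V

Sequential free energies add, so n₃E°₃ = n₁E°₁ + n₂E°₂.
With n₃ = 3, and the known step contributing 1×(+1.49) V, the unknown satisfies 2·E° = 3×(-0.29) − 1×(+1.49) = -2.360.
E° = -2.360 / 2 = -1.180 V.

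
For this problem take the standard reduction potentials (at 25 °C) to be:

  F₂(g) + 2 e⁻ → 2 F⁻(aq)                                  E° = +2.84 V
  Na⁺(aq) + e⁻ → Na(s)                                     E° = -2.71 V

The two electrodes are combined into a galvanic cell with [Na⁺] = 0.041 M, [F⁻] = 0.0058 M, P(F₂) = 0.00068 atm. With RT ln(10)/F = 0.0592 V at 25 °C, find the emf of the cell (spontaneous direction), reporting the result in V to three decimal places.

+5.671 V

F₂/F⁻ is the cathode (higher E°), Na⁺/Na the anode: E°cell = +2.84 − (-2.71) = +5.55 V, n = 2.
Overall: F₂(g) + 2 Na(s) → 2 F⁻(aq) + 2 Na⁺(aq)
Q = [F⁻]^2·[Na⁺]^2 / (P(F₂)); log Q = -4.080.
E = E° − (0.0592/n) log Q = +5.55 − (0.0592/2)(-4.080) = +5.671 V.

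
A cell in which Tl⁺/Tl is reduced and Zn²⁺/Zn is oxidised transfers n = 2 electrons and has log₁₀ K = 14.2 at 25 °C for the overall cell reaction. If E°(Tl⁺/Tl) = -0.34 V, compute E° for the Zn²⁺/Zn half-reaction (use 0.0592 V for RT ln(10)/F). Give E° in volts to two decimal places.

E°cell = (0.0592/n)·log K = (0.0592/2)(14.2) = +0.420 V.
Since Tl⁺/Tl is the cathode and Zn²⁺/Zn the anode, E°cell = E°(Tl⁺/Tl) − E°(Zn²⁺/Zn).
So E°(Zn²⁺/Zn) = E°(Tl⁺/Tl) − E°cell = (-0.34) − (+0.420) = -0.76 V.

-0.76 V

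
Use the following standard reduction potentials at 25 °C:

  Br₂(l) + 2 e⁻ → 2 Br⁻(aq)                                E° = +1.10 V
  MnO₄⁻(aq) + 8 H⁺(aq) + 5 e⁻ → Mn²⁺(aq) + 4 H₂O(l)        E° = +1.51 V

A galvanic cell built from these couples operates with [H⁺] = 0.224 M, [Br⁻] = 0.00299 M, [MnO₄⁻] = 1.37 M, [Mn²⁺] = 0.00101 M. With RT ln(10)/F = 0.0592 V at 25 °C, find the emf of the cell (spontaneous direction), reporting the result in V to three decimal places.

+0.236 V

MnO₄⁻/Mn²⁺ is the cathode (higher E°), Br₂/Br⁻ the anode: E°cell = +1.51 − (+1.10) = +0.41 V, n = 10.
Overall: 2 MnO₄⁻(aq) + 16 H⁺(aq) + 10 Br⁻(aq) → 2 Mn²⁺(aq) + 8 H₂O(l) + 5 Br₂(l)
Q = [Mn²⁺]^2 / ([MnO₄⁻]^2·[H⁺]^16·[Br⁻]^10); log Q = 29.375.
E = E° − (0.0592/n) log Q = +0.41 − (0.0592/10)(29.375) = +0.236 V.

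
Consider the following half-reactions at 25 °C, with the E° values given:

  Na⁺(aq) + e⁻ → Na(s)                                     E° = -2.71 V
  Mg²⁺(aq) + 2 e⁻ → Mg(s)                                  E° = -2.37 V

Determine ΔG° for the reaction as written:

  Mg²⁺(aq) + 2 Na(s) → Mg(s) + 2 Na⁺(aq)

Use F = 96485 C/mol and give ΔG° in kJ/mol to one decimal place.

-65.6 kJ/mol

As written, Mg²⁺/Mg is reduced (cathode) and Na⁺/Na is oxidised (anode), so E°cell = (-2.37) − (-2.71) = +0.34 V.
Balancing electrons gives n = 2.
ΔG° = −nFE° = −(2)(96485)(+0.34) = -65,610 J = -65.6 kJ/mol.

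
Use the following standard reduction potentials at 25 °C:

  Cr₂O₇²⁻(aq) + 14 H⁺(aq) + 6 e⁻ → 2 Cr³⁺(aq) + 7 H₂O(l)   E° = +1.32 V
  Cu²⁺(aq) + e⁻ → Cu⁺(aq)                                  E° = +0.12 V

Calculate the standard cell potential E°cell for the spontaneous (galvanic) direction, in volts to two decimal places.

The Cr₂O₇²⁻/Cr³⁺ couple has the higher reduction potential, so it is the cathode; Cu²⁺/Cu⁺ is oxidised at the anode.
E°cell = E°(cathode) − E°(anode) = (+1.32) − (+0.12) = +1.20 V.

+1.20 V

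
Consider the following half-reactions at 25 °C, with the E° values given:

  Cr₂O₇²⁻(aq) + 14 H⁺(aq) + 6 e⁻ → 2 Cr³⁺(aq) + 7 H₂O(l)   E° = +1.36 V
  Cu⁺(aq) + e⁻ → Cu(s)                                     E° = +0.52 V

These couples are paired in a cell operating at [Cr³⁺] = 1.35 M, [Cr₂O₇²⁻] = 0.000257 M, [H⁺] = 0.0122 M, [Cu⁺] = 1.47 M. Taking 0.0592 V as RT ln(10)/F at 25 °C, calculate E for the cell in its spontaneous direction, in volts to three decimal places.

Cr₂O₇²⁻/Cr³⁺ is the cathode (higher E°), Cu⁺/Cu the anode: E°cell = +1.36 − (+0.52) = +0.84 V, n = 6.
Overall: Cr₂O₇²⁻(aq) + 14 H⁺(aq) + 6 Cu(s) → 2 Cr³⁺(aq) + 7 H₂O(l) + 6 Cu⁺(aq)
Q = [Cr³⁺]^2·[Cu⁺]^6 / ([Cr₂O₇²⁻]·[H⁺]^14); log Q = 31.646.
E = E° − (0.0592/n) log Q = +0.84 − (0.0592/6)(31.646) = +0.528 V.

+0.528 V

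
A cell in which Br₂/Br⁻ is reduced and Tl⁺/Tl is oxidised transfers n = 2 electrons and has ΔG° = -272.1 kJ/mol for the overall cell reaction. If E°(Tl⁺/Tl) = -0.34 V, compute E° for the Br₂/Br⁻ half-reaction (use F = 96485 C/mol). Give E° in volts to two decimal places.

+1.07 V

E°cell = −ΔG°/(nF) = −(-272.1×10³)/((2)(96485)) = +1.410 V.
Since Br₂/Br⁻ is the cathode and Tl⁺/Tl the anode, E°cell = E°(Br₂/Br⁻) − E°(Tl⁺/Tl).
So E°(Br₂/Br⁻) = E°cell + E°(Tl⁺/Tl) = +1.410 + (-0.34) = +1.07 V.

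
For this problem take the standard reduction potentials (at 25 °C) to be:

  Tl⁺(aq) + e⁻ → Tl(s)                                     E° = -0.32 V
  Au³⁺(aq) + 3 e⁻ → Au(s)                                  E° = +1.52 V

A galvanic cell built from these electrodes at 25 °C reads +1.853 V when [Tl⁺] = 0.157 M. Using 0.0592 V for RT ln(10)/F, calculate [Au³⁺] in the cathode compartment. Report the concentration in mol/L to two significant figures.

Au³⁺/Au is the cathode, Tl⁺/Tl the anode: E°cell = +1.84 V, n = 3.
Overall reaction: Au³⁺(aq) + 3 Tl(s) → Au(s) + 3 Tl⁺(aq); Q = [Tl⁺]^3/[Au³⁺]^1.
From E = E° − (0.0592/n) log Q: log Q = (E° − E)·n/0.0592 = (+1.84 − (+1.853))·3/0.0592 = -0.6588.
So 1·log[Au³⁺] = 3·log(0.157) − log Q = -2.4123 − (-0.6588) = -1.7535; [Au³⁺] = 10^(-1.7535) ≈ 0.018 M.

0.018 M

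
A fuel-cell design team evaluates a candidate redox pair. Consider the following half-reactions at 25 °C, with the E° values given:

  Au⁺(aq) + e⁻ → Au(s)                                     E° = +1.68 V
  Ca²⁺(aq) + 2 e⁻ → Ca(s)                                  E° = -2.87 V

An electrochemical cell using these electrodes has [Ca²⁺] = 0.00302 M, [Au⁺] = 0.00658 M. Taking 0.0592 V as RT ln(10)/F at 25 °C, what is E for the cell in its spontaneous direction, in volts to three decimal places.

Au⁺/Au is the cathode (higher E°), Ca²⁺/Ca the anode: E°cell = +1.68 − (-2.87) = +4.55 V, n = 2.
Overall: 2 Au⁺(aq) + Ca(s) → 2 Au(s) + Ca²⁺(aq)
Q = [Ca²⁺] / ([Au⁺]^2); log Q = 1.844.
E = E° − (0.0592/n) log Q = +4.55 − (0.0592/2)(1.844) = +4.495 V.

+4.495 V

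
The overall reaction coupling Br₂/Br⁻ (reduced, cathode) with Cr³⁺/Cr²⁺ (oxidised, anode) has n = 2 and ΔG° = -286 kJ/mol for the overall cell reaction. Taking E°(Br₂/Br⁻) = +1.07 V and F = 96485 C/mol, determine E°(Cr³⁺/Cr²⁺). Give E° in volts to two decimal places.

E°cell = −ΔG°/(nF) = −(-286×10³)/((2)(96485)) = +1.482 V.
Since Br₂/Br⁻ is the cathode and Cr³⁺/Cr²⁺ the anode, E°cell = E°(Br₂/Br⁻) − E°(Cr³⁺/Cr²⁺).
So E°(Cr³⁺/Cr²⁺) = E°(Br₂/Br⁻) − E°cell = (+1.07) − (+1.482) = -0.41 V.

-0.41 V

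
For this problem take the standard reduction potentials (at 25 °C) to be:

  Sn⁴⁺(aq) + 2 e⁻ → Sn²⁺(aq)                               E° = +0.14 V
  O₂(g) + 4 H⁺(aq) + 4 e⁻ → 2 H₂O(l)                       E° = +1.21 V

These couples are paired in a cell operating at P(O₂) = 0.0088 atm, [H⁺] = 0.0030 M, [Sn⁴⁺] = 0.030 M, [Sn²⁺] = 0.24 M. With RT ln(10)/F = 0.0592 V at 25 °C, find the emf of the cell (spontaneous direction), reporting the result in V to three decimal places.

O₂/H₂O is the cathode (higher E°), Sn⁴⁺/Sn²⁺ the anode: E°cell = +1.21 − (+0.14) = +1.07 V, n = 4.
Overall: O₂(g) + 4 H⁺(aq) + 2 Sn²⁺(aq) → 2 H₂O(l) + 2 Sn⁴⁺(aq)
Q = [Sn⁴⁺]^2 / (P(O₂)·[H⁺]^4·[Sn²⁺]^2); log Q = 10.341.
E = E° − (0.0592/n) log Q = +1.07 − (0.0592/4)(10.341) = +0.917 V.

+0.917 V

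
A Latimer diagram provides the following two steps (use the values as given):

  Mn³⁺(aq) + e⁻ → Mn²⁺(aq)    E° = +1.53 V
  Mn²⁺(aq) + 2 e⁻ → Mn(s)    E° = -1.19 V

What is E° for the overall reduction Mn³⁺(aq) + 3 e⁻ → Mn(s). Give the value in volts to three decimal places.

-0.283 V

Since ΔG° = −nFE° is additive over sequential reductions, n₃E°₃ = n₁E°₁ + n₂E°₂.
E°₃ = (1×+1.53 + 2×-1.19) / 3 = (-0.850) / 3 = -0.283 V.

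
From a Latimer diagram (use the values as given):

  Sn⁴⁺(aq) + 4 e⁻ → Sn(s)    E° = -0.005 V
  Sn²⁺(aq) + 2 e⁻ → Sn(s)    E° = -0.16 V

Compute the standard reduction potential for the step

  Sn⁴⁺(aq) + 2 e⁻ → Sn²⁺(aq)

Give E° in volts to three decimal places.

Sequential free energies add, so n₃E°₃ = n₁E°₁ + n₂E°₂.
With n₃ = 4, and the known step contributing 2×(-0.16) V, the unknown satisfies 2·E° = 4×(-0.005) − 2×(-0.16) = +0.300.
E° = +0.300 / 2 = +0.150 V.

+0.150 V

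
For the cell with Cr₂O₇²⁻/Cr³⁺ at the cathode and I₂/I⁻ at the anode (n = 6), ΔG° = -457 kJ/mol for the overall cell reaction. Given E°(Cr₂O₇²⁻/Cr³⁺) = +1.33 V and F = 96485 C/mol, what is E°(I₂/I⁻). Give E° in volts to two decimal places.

+0.54 V

E°cell = −ΔG°/(nF) = −(-457×10³)/((6)(96485)) = +0.789 V.
Since Cr₂O₇²⁻/Cr³⁺ is the cathode and I₂/I⁻ the anode, E°cell = E°(Cr₂O₇²⁻/Cr³⁺) − E°(I₂/I⁻).
So E°(I₂/I⁻) = E°(Cr₂O₇²⁻/Cr³⁺) − E°cell = (+1.33) − (+0.789) = +0.54 V.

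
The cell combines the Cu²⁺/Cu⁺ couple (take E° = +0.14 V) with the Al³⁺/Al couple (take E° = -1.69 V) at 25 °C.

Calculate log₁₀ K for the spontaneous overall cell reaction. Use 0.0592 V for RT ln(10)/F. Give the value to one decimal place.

92.7

Cathode: Cu²⁺/Cu⁺; anode: Al³⁺/Al. E°cell = +1.83 V, n = 3.
log K = nE°cell / 0.0592 = (3)(+1.83) / 0.0592 = 92.7.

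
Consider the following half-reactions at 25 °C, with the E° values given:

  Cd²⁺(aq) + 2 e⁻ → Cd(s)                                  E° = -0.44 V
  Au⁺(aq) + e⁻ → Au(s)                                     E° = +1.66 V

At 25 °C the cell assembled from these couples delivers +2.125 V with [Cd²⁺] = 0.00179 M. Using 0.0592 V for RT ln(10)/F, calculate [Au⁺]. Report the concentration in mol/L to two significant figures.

Au⁺/Au is the cathode, Cd²⁺/Cd the anode: E°cell = +2.10 V, n = 2.
Overall reaction: 2 Au⁺(aq) + Cd(s) → 2 Au(s) + Cd²⁺(aq); Q = [Cd²⁺]^1/[Au⁺]^2.
From E = E° − (0.0592/n) log Q: log Q = (E° − E)·n/0.0592 = (+2.10 − (+2.125))·2/0.0592 = -0.8446.
So 2·log[Au⁺] = 1·log(0.00179) − log Q = -2.7471 − (-0.8446) = -1.9025; log[Au⁺] = -1.9025 / 2 = -0.9513; [Au⁺] = 10^(-0.9513) ≈ 0.11 M.

0.11 M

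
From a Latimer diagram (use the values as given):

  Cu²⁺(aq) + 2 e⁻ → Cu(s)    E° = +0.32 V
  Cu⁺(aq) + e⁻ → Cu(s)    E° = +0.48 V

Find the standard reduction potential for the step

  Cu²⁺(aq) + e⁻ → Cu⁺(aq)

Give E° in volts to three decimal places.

+0.160 V

Sequential free energies add, so n₃E°₃ = n₁E°₁ + n₂E°₂.
With n₃ = 2, and the known step contributing 1×(+0.48) V, the unknown satisfies 1·E° = 2×(+0.32) − 1×(+0.48) = +0.160.
E° = +0.160 / 1 = +0.160 V.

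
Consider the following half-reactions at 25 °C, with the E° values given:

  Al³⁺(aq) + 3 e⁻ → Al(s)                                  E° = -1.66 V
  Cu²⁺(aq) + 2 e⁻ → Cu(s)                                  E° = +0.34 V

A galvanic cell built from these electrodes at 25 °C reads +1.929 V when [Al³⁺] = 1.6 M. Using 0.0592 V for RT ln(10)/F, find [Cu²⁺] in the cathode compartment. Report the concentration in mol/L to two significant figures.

Cu²⁺/Cu is the cathode, Al³⁺/Al the anode: E°cell = +2.00 V, n = 6.
Overall reaction: 3 Cu²⁺(aq) + 2 Al(s) → 3 Cu(s) + 2 Al³⁺(aq); Q = [Al³⁺]^2/[Cu²⁺]^3.
From E = E° − (0.0592/n) log Q: log Q = (E° − E)·n/0.0592 = (+2.00 − (+1.929))·6/0.0592 = 7.1959.
So 3·log[Cu²⁺] = 2·log(1.6) − log Q = 0.4082 − (7.1959) = -6.7877; log[Cu²⁺] = -6.7877 / 3 = -2.2626; [Cu²⁺] = 10^(-2.2626) ≈ 0.0055 M.

0.0055 M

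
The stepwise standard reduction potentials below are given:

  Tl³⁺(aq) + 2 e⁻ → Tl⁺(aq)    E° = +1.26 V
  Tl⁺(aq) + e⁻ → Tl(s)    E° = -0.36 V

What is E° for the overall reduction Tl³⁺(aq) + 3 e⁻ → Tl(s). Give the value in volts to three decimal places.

Standard free energies of sequential steps add: ΔG°₃ = ΔG°₁ + ΔG°₂, so n₃E°₃ = n₁E°₁ + n₂E°₂.
E°₃ = (2×+1.26 + 1×-0.36) / 3 = (+2.160) / 3 = +0.720 V.

+0.720 V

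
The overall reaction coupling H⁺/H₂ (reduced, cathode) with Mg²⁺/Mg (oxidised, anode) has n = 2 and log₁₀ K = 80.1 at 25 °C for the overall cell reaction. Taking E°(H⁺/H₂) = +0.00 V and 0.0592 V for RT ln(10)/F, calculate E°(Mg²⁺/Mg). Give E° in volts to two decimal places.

-2.37 V

E°cell = (0.0592/n)·log K = (0.0592/2)(80.1) = +2.371 V.
Since H⁺/H₂ is the cathode and Mg²⁺/Mg the anode, E°cell = E°(H⁺/H₂) − E°(Mg²⁺/Mg).
So E°(Mg²⁺/Mg) = E°(H⁺/H₂) − E°cell = (+0.00) − (+2.371) = -2.37 V.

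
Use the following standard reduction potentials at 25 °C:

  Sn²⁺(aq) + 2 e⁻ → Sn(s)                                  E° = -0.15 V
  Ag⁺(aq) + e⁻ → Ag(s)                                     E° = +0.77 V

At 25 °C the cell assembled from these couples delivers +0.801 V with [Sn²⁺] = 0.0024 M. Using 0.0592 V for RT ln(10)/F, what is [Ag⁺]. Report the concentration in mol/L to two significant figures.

Ag⁺/Ag is the cathode, Sn²⁺/Sn the anode: E°cell = +0.92 V, n = 2.
Overall reaction: 2 Ag⁺(aq) + Sn(s) → 2 Ag(s) + Sn²⁺(aq); Q = [Sn²⁺]^1/[Ag⁺]^2.
From E = E° − (0.0592/n) log Q: log Q = (E° − E)·n/0.0592 = (+0.92 − (+0.801))·2/0.0592 = 4.0203.
So 2·log[Ag⁺] = 1·log(0.0024) − log Q = -2.6198 − (4.0203) = -6.6401; log[Ag⁺] = -6.6401 / 2 = -3.3201; [Ag⁺] = 10^(-3.3201) ≈ 0.00048 M.

0.00048 M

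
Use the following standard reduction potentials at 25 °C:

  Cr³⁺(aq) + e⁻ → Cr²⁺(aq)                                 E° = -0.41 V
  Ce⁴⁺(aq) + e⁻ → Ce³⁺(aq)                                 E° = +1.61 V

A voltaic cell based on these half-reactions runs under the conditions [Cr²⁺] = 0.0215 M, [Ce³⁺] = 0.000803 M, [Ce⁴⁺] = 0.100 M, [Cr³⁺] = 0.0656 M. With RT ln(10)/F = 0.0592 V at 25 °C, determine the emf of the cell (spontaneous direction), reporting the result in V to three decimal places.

+2.115 V

Ce⁴⁺/Ce³⁺ is the cathode (higher E°), Cr³⁺/Cr²⁺ the anode: E°cell = +1.61 − (-0.41) = +2.02 V, n = 1.
Overall: Ce⁴⁺(aq) + Cr²⁺(aq) → Ce³⁺(aq) + Cr³⁺(aq)
Q = [Ce³⁺]·[Cr³⁺] / ([Ce⁴⁺]·[Cr²⁺]); log Q = -1.611.
E = E° − (0.0592/n) log Q = +2.02 − (0.0592/1)(-1.611) = +2.115 V.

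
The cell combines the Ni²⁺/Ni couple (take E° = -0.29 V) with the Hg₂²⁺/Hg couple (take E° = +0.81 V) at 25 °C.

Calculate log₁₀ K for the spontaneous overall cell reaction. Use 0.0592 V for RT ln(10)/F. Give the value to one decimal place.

Cathode: Hg₂²⁺/Hg; anode: Ni²⁺/Ni. E°cell = +1.10 V, n = 2.
log K = nE°cell / 0.0592 = (2)(+1.10) / 0.0592 = 37.2.

37.2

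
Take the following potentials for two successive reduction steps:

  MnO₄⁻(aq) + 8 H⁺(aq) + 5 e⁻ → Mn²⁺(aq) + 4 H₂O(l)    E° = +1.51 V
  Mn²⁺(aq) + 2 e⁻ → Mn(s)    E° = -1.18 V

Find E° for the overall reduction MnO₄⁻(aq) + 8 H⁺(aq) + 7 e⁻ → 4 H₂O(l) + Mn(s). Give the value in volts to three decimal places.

+0.741 V

Since ΔG° = −nFE° is additive over sequential reductions, n₃E°₃ = n₁E°₁ + n₂E°₂.
E°₃ = (5×+1.51 + 2×-1.18) / 7 = (+5.190) / 7 = +0.741 V.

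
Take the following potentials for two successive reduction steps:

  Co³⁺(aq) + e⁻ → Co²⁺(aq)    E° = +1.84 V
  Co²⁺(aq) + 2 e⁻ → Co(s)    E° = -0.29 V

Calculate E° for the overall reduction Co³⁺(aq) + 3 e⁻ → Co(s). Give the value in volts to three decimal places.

+0.420 V

Since ΔG° = −nFE° is additive over sequential reductions, n₃E°₃ = n₁E°₁ + n₂E°₂.
E°₃ = (1×+1.84 + 2×-0.29) / 3 = (+1.260) / 3 = +0.420 V.
E° values themselves are not directly additive — weighting by electron count is essential.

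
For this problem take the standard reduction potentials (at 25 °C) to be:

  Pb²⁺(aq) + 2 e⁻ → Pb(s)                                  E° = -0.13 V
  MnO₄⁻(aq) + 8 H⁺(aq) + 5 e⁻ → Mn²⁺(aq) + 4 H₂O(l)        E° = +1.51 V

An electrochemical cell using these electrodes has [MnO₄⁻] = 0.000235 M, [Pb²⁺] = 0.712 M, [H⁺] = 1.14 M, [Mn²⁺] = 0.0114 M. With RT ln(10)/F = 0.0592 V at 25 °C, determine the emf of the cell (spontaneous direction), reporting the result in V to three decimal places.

+1.630 V

MnO₄⁻/Mn²⁺ is the cathode (higher E°), Pb²⁺/Pb the anode: E°cell = +1.51 − (-0.13) = +1.64 V, n = 10.
Overall: 2 MnO₄⁻(aq) + 16 H⁺(aq) + 5 Pb(s) → 2 Mn²⁺(aq) + 8 H₂O(l) + 5 Pb²⁺(aq)
Q = [Mn²⁺]^2·[Pb²⁺]^5 / ([MnO₄⁻]^2·[H⁺]^16); log Q = 1.724.
E = E° − (0.0592/n) log Q = +1.64 − (0.0592/10)(1.724) = +1.630 V.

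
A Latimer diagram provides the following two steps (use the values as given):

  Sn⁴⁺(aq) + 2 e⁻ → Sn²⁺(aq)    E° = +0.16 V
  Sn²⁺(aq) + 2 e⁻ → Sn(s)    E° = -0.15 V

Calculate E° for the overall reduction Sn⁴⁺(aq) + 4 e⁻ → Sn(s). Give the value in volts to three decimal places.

Standard free energies of sequential steps add: ΔG°₃ = ΔG°₁ + ΔG°₂, so n₃E°₃ = n₁E°₁ + n₂E°₂.
E°₃ = (2×+0.16 + 2×-0.15) / 4 = (+0.020) / 4 = +0.005 V.

+0.005 V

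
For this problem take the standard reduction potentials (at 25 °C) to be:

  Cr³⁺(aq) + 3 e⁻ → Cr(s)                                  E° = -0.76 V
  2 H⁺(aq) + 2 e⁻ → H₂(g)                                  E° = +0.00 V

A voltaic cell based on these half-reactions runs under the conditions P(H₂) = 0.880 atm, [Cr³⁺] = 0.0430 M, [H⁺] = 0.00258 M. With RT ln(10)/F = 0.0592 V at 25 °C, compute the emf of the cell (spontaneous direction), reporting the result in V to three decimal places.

H⁺/H₂ is the cathode (higher E°), Cr³⁺/Cr the anode: E°cell = +0.00 − (-0.76) = +0.76 V, n = 6.
Overall: 6 H⁺(aq) + 2 Cr(s) → 3 H₂(g) + 2 Cr³⁺(aq)
Q = P(H₂)^3·[Cr³⁺]^2 / ([H⁺]^6); log Q = 12.631.
E = E° − (0.0592/n) log Q = +0.76 − (0.0592/6)(12.631) = +0.635 V.

+0.635 V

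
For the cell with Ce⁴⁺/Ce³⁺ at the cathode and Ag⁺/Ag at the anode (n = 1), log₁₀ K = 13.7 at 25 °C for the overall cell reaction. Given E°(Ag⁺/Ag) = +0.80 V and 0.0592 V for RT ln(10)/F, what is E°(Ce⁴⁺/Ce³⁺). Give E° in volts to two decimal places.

E°cell = (0.0592/n)·log K = (0.0592/1)(13.7) = +0.811 V.
Since Ce⁴⁺/Ce³⁺ is the cathode and Ag⁺/Ag the anode, E°cell = E°(Ce⁴⁺/Ce³⁺) − E°(Ag⁺/Ag).
So E°(Ce⁴⁺/Ce³⁺) = E°cell + E°(Ag⁺/Ag) = +0.811 + (+0.80) = +1.61 V.

+1.61 V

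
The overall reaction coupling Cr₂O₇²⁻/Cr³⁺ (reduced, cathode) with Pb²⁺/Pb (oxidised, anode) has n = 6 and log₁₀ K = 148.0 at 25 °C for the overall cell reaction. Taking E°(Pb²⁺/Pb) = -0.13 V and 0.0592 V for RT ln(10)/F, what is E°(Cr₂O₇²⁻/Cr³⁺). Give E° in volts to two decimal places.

E°cell = (0.0592/n)·log K = (0.0592/6)(148.0) = +1.460 V.
Since Cr₂O₇²⁻/Cr³⁺ is the cathode and Pb²⁺/Pb the anode, E°cell = E°(Cr₂O₇²⁻/Cr³⁺) − E°(Pb²⁺/Pb).
So E°(Cr₂O₇²⁻/Cr³⁺) = E°cell + E°(Pb²⁺/Pb) = +1.460 + (-0.13) = +1.33 V.

+1.33 V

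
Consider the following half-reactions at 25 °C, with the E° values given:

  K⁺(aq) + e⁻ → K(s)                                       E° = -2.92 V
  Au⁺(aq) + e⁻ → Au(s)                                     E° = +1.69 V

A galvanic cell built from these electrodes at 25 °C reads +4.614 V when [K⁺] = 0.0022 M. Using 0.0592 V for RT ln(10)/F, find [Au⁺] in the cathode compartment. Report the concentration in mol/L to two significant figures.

0.0026 M

Au⁺/Au is the cathode, K⁺/K the anode: E°cell = +4.61 V, n = 1.
Overall reaction: Au⁺(aq) + K(s) → Au(s) + K⁺(aq); Q = [K⁺]^1/[Au⁺]^1.
From E = E° − (0.0592/n) log Q: log Q = (E° − E)·n/0.0592 = (+4.61 − (+4.614))·1/0.0592 = -0.0676.
So 1·log[Au⁺] = 1·log(0.0022) − log Q = -2.6576 − (-0.0676) = -2.5900; [Au⁺] = 10^(-2.5900) ≈ 0.0026 M.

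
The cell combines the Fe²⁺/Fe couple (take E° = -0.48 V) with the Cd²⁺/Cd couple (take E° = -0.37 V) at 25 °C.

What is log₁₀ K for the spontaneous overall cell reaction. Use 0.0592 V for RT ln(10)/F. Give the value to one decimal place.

Cathode: Cd²⁺/Cd; anode: Fe²⁺/Fe. E°cell = +0.11 V, n = 2.
log K = nE°cell / 0.0592 = (2)(+0.11) / 0.0592 = 3.7.

3.7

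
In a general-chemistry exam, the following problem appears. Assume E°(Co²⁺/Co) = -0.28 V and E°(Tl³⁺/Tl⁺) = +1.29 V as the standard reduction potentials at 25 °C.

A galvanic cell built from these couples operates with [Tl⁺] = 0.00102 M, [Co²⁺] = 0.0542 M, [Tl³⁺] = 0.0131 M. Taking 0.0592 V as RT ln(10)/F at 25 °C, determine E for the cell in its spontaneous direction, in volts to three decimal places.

Tl³⁺/Tl⁺ is the cathode (higher E°), Co²⁺/Co the anode: E°cell = +1.29 − (-0.28) = +1.57 V, n = 2.
Overall: Tl³⁺(aq) + Co(s) → Tl⁺(aq) + Co²⁺(aq)
Q = [Tl⁺]·[Co²⁺] / ([Tl³⁺]); log Q = -2.375.
E = E° − (0.0592/n) log Q = +1.57 − (0.0592/2)(-2.375) = +1.640 V.

+1.640 V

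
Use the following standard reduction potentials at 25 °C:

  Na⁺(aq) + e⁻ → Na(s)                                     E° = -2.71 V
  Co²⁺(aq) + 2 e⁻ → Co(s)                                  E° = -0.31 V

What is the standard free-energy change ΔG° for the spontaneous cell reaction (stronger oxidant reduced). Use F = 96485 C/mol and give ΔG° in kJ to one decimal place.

-463.1 kJ

Co²⁺/Co (E° = -0.31 V) is the cathode; Na⁺/Na (E° = -2.71 V) is the anode, so E°cell = +2.40 V.
Balancing electrons gives n = 2 (lcm of 2 and 1).
ΔG° = −nFE° = −(2)(96485)(+2.40) = -463,128 J = -463.1 kJ.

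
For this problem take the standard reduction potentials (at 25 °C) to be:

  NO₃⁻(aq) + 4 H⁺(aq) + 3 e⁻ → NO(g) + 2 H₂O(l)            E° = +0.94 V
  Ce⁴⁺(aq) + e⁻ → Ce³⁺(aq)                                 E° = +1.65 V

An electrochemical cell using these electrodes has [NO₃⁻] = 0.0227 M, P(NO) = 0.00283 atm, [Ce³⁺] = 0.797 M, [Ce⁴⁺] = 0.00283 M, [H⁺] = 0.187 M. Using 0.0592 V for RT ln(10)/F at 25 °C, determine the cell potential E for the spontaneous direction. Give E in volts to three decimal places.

Ce⁴⁺/Ce³⁺ is the cathode (higher E°), NO₃⁻/NO the anode: E°cell = +1.65 − (+0.94) = +0.71 V, n = 3.
Overall: 3 Ce⁴⁺(aq) + NO(g) + 2 H₂O(l) → 3 Ce³⁺(aq) + NO₃⁻(aq) + 4 H⁺(aq)
Q = [Ce³⁺]^3·[NO₃⁻]·[H⁺]^4 / ([Ce⁴⁺]^3·P(NO)); log Q = 5.341.
E = E° − (0.0592/n) log Q = +0.71 − (0.0592/3)(5.341) = +0.605 V.

+0.605 V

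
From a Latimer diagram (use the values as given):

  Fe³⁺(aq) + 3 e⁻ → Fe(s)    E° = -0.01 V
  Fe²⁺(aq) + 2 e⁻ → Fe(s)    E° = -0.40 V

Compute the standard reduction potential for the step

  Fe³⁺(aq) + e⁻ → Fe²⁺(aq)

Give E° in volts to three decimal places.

Sequential free energies add, so n₃E°₃ = n₁E°₁ + n₂E°₂.
With n₃ = 3, and the known step contributing 2×(-0.40) V, the unknown satisfies 1·E° = 3×(-0.01) − 2×(-0.40) = +0.770.
E° = +0.770 / 1 = +0.770 V.

+0.770 V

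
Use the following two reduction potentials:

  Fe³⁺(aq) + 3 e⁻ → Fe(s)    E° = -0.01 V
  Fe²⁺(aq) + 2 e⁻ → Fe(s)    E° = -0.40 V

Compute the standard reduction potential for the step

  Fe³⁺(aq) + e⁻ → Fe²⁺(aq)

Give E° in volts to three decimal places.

+0.770 V

Sequential free energies add, so n₃E°₃ = n₁E°₁ + n₂E°₂.
With n₃ = 3, and the known step contributing 2×(-0.40) V, the unknown satisfies 1·E° = 3×(-0.01) − 2×(-0.40) = +0.770.
E° = +0.770 / 1 = +0.770 V.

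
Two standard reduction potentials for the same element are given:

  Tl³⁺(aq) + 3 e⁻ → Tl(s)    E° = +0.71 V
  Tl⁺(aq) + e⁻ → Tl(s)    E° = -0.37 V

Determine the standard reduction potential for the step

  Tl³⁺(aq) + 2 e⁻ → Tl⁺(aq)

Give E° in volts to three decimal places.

+1.250 V

Sequential free energies add, so n₃E°₃ = n₁E°₁ + n₂E°₂.
With n₃ = 3, and the known step contributing 1×(-0.37) V, the unknown satisfies 2·E° = 3×(+0.71) − 1×(-0.37) = +2.500.
E° = +2.500 / 2 = +1.250 V.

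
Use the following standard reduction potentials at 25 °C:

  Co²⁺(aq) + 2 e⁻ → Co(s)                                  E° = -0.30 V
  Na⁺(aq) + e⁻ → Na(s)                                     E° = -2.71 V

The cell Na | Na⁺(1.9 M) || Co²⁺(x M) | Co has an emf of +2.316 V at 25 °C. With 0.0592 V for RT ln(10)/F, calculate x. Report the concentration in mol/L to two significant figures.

0.0024 M

Co²⁺/Co is the cathode, Na⁺/Na the anode: E°cell = +2.41 V, n = 2.
Overall reaction: Co²⁺(aq) + 2 Na(s) → Co(s) + 2 Na⁺(aq); Q = [Na⁺]^2/[Co²⁺]^1.
From E = E° − (0.0592/n) log Q: log Q = (E° − E)·n/0.0592 = (+2.41 − (+2.316))·2/0.0592 = 3.1757.
So 1·log[Co²⁺] = 2·log(1.9) − log Q = 0.5575 − (3.1757) = -2.6182; [Co²⁺] = 10^(-2.6182) ≈ 0.0024 M.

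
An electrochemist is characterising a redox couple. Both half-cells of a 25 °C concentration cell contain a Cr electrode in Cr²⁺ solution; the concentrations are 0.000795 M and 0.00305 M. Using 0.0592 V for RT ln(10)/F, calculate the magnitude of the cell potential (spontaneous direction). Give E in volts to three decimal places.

+0.017 V

For a concentration cell E°cell = 0. The 0.00305 M side is the cathode (reduction is favoured where [Cr²⁺] is higher).
With n = 2, E = −(0.0592/2) log([Cr²⁺]ₐₙ/[Cr²⁺]꜀ₐₜ) = −(0.0592/2) log(0.000795/0.00305) = −(0.0592/2)(-0.584) = +0.017 V.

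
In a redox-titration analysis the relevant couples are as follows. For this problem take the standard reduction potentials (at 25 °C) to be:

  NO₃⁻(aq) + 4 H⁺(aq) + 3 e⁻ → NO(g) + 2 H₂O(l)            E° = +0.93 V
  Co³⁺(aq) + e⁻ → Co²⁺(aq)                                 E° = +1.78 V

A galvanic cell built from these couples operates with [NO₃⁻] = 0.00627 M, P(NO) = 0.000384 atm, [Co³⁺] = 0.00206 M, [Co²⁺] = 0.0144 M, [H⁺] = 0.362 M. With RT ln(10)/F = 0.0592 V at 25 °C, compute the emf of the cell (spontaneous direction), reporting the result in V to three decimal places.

Co³⁺/Co²⁺ is the cathode (higher E°), NO₃⁻/NO the anode: E°cell = +1.78 − (+0.93) = +0.85 V, n = 3.
Overall: 3 Co³⁺(aq) + NO(g) + 2 H₂O(l) → 3 Co²⁺(aq) + NO₃⁻(aq) + 4 H⁺(aq)
Q = [Co²⁺]^3·[NO₃⁻]·[H⁺]^4 / ([Co³⁺]^3·P(NO)); log Q = 1.981.
E = E° − (0.0592/n) log Q = +0.85 − (0.0592/3)(1.981) = +0.811 V.

+0.811 V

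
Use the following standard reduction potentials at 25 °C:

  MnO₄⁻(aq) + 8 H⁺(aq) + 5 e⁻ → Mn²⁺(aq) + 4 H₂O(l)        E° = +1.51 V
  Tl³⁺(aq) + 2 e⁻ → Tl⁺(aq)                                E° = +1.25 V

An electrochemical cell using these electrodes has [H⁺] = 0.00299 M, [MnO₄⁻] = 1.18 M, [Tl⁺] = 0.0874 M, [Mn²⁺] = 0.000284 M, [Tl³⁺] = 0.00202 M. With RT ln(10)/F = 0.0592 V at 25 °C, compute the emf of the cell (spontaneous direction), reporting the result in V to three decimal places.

MnO₄⁻/Mn²⁺ is the cathode (higher E°), Tl³⁺/Tl⁺ the anode: E°cell = +1.51 − (+1.25) = +0.26 V, n = 10.
Overall: 2 MnO₄⁻(aq) + 16 H⁺(aq) + 5 Tl⁺(aq) → 2 Mn²⁺(aq) + 8 H₂O(l) + 5 Tl³⁺(aq)
Q = [Mn²⁺]^2·[Tl³⁺]^5 / ([MnO₄⁻]^2·[H⁺]^16·[Tl⁺]^5); log Q = 24.971.
E = E° − (0.0592/n) log Q = +0.26 − (0.0592/10)(24.971) = +0.112 V.

+0.112 V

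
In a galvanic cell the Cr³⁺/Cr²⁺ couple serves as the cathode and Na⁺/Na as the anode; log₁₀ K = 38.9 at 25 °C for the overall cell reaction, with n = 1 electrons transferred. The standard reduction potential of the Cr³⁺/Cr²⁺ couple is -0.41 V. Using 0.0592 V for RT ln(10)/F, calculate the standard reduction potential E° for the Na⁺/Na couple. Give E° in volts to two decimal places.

E°cell = (0.0592/n)·log K = (0.0592/1)(38.9) = +2.303 V.
Since Cr³⁺/Cr²⁺ is the cathode and Na⁺/Na the anode, E°cell = E°(Cr³⁺/Cr²⁺) − E°(Na⁺/Na).
So E°(Na⁺/Na) = E°(Cr³⁺/Cr²⁺) − E°cell = (-0.41) − (+2.303) = -2.71 V.

-2.71 V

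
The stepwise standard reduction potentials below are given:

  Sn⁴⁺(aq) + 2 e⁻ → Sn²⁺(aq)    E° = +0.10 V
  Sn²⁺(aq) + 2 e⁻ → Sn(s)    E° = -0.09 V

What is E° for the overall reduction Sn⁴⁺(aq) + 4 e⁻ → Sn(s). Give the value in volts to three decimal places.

+0.005 V

Since ΔG° = −nFE° is additive over sequential reductions, n₃E°₃ = n₁E°₁ + n₂E°₂.
E°₃ = (2×+0.10 + 2×-0.09) / 4 = (+0.020) / 4 = +0.005 V.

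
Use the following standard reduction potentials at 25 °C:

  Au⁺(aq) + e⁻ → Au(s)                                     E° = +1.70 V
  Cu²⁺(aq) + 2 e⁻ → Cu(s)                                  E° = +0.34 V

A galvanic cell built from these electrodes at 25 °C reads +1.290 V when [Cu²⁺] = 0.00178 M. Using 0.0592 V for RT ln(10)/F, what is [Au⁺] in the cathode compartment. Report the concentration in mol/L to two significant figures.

0.0028 M

Au⁺/Au is the cathode, Cu²⁺/Cu the anode: E°cell = +1.36 V, n = 2.
Overall reaction: 2 Au⁺(aq) + Cu(s) → 2 Au(s) + Cu²⁺(aq); Q = [Cu²⁺]^1/[Au⁺]^2.
From E = E° − (0.0592/n) log Q: log Q = (E° − E)·n/0.0592 = (+1.36 − (+1.290))·2/0.0592 = 2.3649.
So 2·log[Au⁺] = 1·log(0.00178) − log Q = -2.7496 − (2.3649) = -5.1145; log[Au⁺] = -5.1145 / 2 = -2.5572; [Au⁺] = 10^(-2.5572) ≈ 0.0028 M.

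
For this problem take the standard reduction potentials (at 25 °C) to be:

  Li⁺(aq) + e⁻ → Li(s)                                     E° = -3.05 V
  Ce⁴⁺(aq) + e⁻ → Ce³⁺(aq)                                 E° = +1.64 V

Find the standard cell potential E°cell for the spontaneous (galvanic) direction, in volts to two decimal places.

+4.69 V

The Ce⁴⁺/Ce³⁺ couple has the higher reduction potential, so it is the cathode; Li⁺/Li is oxidised at the anode.
E°cell = E°(cathode) − E°(anode) = (+1.64) − (-3.05) = +4.69 V.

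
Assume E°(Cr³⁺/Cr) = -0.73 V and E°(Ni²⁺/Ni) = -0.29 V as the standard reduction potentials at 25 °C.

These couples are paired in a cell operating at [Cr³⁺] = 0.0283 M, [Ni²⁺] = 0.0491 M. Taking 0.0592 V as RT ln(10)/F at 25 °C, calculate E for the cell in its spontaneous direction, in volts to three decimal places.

Ni²⁺/Ni is the cathode (higher E°), Cr³⁺/Cr the anode: E°cell = -0.29 − (-0.73) = +0.44 V, n = 6.
Overall: 3 Ni²⁺(aq) + 2 Cr(s) → 3 Ni(s) + 2 Cr³⁺(aq)
Q = [Cr³⁺]^2 / ([Ni²⁺]^3); log Q = 0.830.
E = E° − (0.0592/n) log Q = +0.44 − (0.0592/6)(0.830) = +0.432 V.

+0.432 V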